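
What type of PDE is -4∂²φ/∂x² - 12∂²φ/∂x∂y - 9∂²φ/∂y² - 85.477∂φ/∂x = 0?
With A = -4, B = -12, C = -9, the discriminant is 0. This is a parabolic PDE.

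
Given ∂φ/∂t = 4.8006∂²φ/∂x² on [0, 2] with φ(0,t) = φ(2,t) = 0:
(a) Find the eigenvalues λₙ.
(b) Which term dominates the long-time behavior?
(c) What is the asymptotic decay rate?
Eigenvalues: λₙ = 4.8006n²π²/2².
First three modes:
  n=1: λ₁ = 4.8006π²/2² ≈ 11.845
  n=2: λ₂ = 19.2024π²/2² ≈ 47.38 (4× faster decay)
  n=3: λ₃ = 43.2054π²/2² ≈ 106.605 (9× faster decay)
As t → ∞, higher modes decay exponentially faster. The n=1 mode dominates: φ ~ c₁ sin(πx/2) e^{-λ₁t}.
Decay rate: λ₁ = 4.8006π²/2² ≈ 11.845.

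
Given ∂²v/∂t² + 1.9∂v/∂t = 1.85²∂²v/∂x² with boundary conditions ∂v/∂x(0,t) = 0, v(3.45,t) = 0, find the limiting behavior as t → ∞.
v → 0. Damping (γ=1.9) dissipates energy; oscillations decay exponentially.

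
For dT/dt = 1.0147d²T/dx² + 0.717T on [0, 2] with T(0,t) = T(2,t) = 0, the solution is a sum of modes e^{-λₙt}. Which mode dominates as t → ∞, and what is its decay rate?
Eigenvalues: λₙ = 1.0147n²π²/2² - 0.717.
First three modes:
  n=1: λ₁ = 1.0147π²/2² - 0.717 ≈ 1.787
  n=2: λ₂ = 4.0588π²/2² - 0.717 ≈ 9.298
  n=3: λ₃ = 9.1323π²/2² - 0.717 ≈ 21.816
Since 1.0147π²/2² ≈ 2.504 > 0.717, all λₙ > 0.
The n=1 mode decays slowest → dominates as t → ∞.
Asymptotic: T ~ c₁ sin(πx/2) e^{-λ₁t} with decay rate λ₁ ≈ 1.787.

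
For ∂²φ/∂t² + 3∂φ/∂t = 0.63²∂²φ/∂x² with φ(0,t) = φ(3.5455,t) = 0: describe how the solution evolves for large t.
φ → 0. Damping (γ=3) dissipates energy; oscillations decay exponentially.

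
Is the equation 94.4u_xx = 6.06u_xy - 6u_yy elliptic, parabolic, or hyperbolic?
Rewriting in standard form: 94.4u_xx - 6.06u_xy + 6u_yy = 0. Computing B² - 4AC with A = 94.4, B = -6.06, C = 6: discriminant = -2228.8764 (negative). Answer: elliptic.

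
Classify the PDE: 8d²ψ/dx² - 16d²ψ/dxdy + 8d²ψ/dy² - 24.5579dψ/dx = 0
A = 8, B = -16, C = 8. Discriminant B² - 4AC = 0. Since 0 = 0, parabolic.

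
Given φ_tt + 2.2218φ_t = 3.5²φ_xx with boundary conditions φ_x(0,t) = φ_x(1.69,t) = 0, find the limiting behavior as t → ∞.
φ → constant (steady state). Damping (γ=2.2218) dissipates the nonconstant modes; with Neumann BCs the spatial average obeys M''+γM'=0 and tends to a finite limit.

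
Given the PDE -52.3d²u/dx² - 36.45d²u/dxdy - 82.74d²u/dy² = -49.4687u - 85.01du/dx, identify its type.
Rewriting in standard form: -52.3d²u/dx² - 36.45d²u/dxdy - 82.74d²u/dy² + 85.01du/dx + 49.4687u = 0. The second-order coefficients are A = -52.3, B = -36.45, C = -82.74. Since B² - 4AC = -15980.6055 < 0, this is an elliptic PDE.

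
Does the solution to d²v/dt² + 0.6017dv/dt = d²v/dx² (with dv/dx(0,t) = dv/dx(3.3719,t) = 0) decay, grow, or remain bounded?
v → constant (steady state). Damping (γ=0.6017) dissipates the nonconstant modes; with Neumann BCs the spatial average obeys M''+γM'=0 and tends to a finite limit.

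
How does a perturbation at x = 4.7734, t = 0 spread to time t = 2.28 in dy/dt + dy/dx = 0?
At x = 7.0534. The characteristic carries data from (4.7734, 0) to (7.0534, 2.28).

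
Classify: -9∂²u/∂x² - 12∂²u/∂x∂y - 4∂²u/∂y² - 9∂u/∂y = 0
Parabolic (discriminant = 0).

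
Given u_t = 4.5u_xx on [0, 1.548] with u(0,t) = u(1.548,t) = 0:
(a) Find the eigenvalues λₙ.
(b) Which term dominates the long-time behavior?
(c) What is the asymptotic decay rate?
Eigenvalues: λₙ = 4.5n²π²/1.548².
First three modes:
  n=1: λ₁ = 4.5π²/1.548² ≈ 18.534
  n=2: λ₂ = 18π²/1.548² ≈ 74.136 (4× faster decay)
  n=3: λ₃ = 40.5π²/1.548² ≈ 166.806 (9× faster decay)
As t → ∞, higher modes decay exponentially faster. The n=1 mode dominates: u ~ c₁ sin(πx/1.548) e^{-λ₁t}.
Decay rate: λ₁ = 4.5π²/1.548² ≈ 18.534.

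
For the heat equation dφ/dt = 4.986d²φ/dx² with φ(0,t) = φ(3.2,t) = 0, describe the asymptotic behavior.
φ → 0. Heat diffuses out through both boundaries.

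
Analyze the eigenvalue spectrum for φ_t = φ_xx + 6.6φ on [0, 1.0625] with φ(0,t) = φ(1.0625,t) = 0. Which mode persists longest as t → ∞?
Eigenvalues: λₙ = n²π²/1.0625² - 6.6.
First three modes:
  n=1: λ₁ = π²/1.0625² - 6.6 ≈ 2.143
  n=2: λ₂ = 4π²/1.0625² - 6.6 ≈ 28.371
  n=3: λ₃ = 9π²/1.0625² - 6.6 ≈ 72.084
Since π²/1.0625² ≈ 8.743 > 6.6, all λₙ > 0.
The n=1 mode decays slowest → dominates as t → ∞.
Asymptotic: φ ~ c₁ sin(πx/1.0625) e^{-λ₁t} with decay rate λ₁ ≈ 2.143.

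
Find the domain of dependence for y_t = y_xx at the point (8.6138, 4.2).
The entire real line. The heat equation has infinite propagation speed: any initial disturbance instantly affects all points (though exponentially small far away).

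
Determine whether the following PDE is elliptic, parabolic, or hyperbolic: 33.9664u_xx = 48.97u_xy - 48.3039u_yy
Rewriting in standard form: 33.9664u_xx - 48.97u_xy + 48.3039u_yy = 0. Coefficients: A = 33.9664, B = -48.97, C = 48.3039. B² - 4AC = -4164.77745584, which is negative, so the equation is elliptic.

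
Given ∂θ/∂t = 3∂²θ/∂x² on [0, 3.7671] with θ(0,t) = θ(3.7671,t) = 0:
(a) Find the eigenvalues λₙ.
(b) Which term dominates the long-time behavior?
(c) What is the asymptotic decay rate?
Eigenvalues: λₙ = 3n²π²/3.7671².
First three modes:
  n=1: λ₁ = 3π²/3.7671² ≈ 2.086
  n=2: λ₂ = 12π²/3.7671² ≈ 8.346 (4× faster decay)
  n=3: λ₃ = 27π²/3.7671² ≈ 18.778 (9× faster decay)
As t → ∞, higher modes decay exponentially faster. The n=1 mode dominates: θ ~ c₁ sin(πx/3.7671) e^{-λ₁t}.
Decay rate: λ₁ = 3π²/3.7671² ≈ 2.086.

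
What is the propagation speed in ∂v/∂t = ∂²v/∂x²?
Infinite. The heat equation is parabolic, not hyperbolic, so disturbances propagate instantly.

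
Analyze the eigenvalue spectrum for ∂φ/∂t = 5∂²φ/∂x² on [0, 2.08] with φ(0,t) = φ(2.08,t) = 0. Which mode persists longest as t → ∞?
Eigenvalues: λₙ = 5n²π²/2.08².
First three modes:
  n=1: λ₁ = 5π²/2.08² ≈ 11.406
  n=2: λ₂ = 20π²/2.08² ≈ 45.625 (4× faster decay)
  n=3: λ₃ = 45π²/2.08² ≈ 102.656 (9× faster decay)
As t → ∞, higher modes decay exponentially faster. The n=1 mode dominates: φ ~ c₁ sin(πx/2.08) e^{-λ₁t}.
Decay rate: λ₁ = 5π²/2.08² ≈ 11.406.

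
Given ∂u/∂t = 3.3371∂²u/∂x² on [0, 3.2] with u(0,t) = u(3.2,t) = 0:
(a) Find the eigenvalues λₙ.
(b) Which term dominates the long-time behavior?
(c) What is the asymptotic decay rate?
Eigenvalues: λₙ = 3.3371n²π²/3.2².
First three modes:
  n=1: λ₁ = 3.3371π²/3.2² ≈ 3.216
  n=2: λ₂ = 13.3484π²/3.2² ≈ 12.866 (4× faster decay)
  n=3: λ₃ = 30.0339π²/3.2² ≈ 28.948 (9× faster decay)
As t → ∞, higher modes decay exponentially faster. The n=1 mode dominates: u ~ c₁ sin(πx/3.2) e^{-λ₁t}.
Decay rate: λ₁ = 3.3371π²/3.2² ≈ 3.216.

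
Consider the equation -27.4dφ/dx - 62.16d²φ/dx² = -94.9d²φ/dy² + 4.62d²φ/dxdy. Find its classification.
Rewriting in standard form: -62.16d²φ/dx² - 4.62d²φ/dxdy + 94.9d²φ/dy² - 27.4dφ/dx = 0. Hyperbolic. (A = -62.16, B = -4.62, C = 94.9 gives B² - 4AC = 23617.2804.)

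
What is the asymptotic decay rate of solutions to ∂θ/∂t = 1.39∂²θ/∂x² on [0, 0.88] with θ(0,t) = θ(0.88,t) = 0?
Eigenvalues: λₙ = 1.39n²π²/0.88².
First three modes:
  n=1: λ₁ = 1.39π²/0.88² ≈ 17.715
  n=2: λ₂ = 5.56π²/0.88² ≈ 70.861 (4× faster decay)
  n=3: λ₃ = 12.51π²/0.88² ≈ 159.438 (9× faster decay)
As t → ∞, higher modes decay exponentially faster. The n=1 mode dominates: θ ~ c₁ sin(πx/0.88) e^{-λ₁t}.
Decay rate: λ₁ = 1.39π²/0.88² ≈ 17.715.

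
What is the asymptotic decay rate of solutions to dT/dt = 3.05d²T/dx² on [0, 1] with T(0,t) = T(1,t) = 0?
Eigenvalues: λₙ = 3.05n²π².
First three modes:
  n=1: λ₁ = 3.05π² ≈ 30.102
  n=2: λ₂ = 12.2π² ≈ 120.409 (4× faster decay)
  n=3: λ₃ = 27.45π² ≈ 270.921 (9× faster decay)
As t → ∞, higher modes decay exponentially faster. The n=1 mode dominates: T ~ c₁ sin(πx) e^{-λ₁t}.
Decay rate: λ₁ = 3.05π² ≈ 30.102.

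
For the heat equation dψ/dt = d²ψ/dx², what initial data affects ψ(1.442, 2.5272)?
The entire real line. The heat equation has infinite propagation speed: any initial disturbance instantly affects all points (though exponentially small far away).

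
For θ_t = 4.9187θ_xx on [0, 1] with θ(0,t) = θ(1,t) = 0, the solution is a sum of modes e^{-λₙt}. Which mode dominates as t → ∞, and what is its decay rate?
Eigenvalues: λₙ = 4.9187n²π².
First three modes:
  n=1: λ₁ = 4.9187π² ≈ 48.546
  n=2: λ₂ = 19.6748π² ≈ 194.182 (4× faster decay)
  n=3: λ₃ = 44.2683π² ≈ 436.911 (9× faster decay)
As t → ∞, higher modes decay exponentially faster. The n=1 mode dominates: θ ~ c₁ sin(πx) e^{-λ₁t}.
Decay rate: λ₁ = 4.9187π² ≈ 48.546.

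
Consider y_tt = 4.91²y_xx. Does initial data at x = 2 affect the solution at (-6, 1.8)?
Yes. The domain of dependence is [-14.838, 2.838], and 2 ∈ [-14.838, 2.838].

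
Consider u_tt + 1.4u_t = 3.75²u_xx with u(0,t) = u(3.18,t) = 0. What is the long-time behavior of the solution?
As t → ∞, u → 0. Damping (γ=1.4) dissipates energy; oscillations decay exponentially.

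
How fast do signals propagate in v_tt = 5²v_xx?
Speed = 5. Information travels along characteristics x = x₀ ± 5t.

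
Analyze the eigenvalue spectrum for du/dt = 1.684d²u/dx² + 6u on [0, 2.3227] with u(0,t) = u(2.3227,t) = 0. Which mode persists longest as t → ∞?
Eigenvalues: λₙ = 1.684n²π²/2.3227² - 6.
First three modes:
  n=1: λ₁ = 1.684π²/2.3227² - 6 ≈ -2.919
  n=2: λ₂ = 6.736π²/2.3227² - 6 ≈ 6.323
  n=3: λ₃ = 15.156π²/2.3227² - 6 ≈ 21.727
Since 1.684π²/2.3227² ≈ 3.081 < 6, λ₁ < 0.
The n=1 mode grows fastest (−λₙ is largest for n=1) → dominates.
Asymptotic: u ~ c₁ sin(πx/2.3227) e^{2.919t} (exponential growth at rate −λ₁ ≈ 2.919).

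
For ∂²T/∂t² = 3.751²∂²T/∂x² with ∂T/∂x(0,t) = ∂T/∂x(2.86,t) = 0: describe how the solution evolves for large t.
T oscillates about a mean that drifts linearly in t (generically unbounded; no decay). There is no damping, so the nonconstant modes persist as standing waves (energy conserved, no decay). But with Neumann conditions at both ends the constant mode has eigenvalue 0: the spatial mean M(t) of T satisfies M'' = 0, so M(t) = M(0) + M'(0)·t. Unless the initial velocity has zero mean (∫T_t(x,0)dx = 0), the solution grows linearly in t (unbounded, though not exponentially); if it does have zero mean, the solution stays bounded and simply oscillates.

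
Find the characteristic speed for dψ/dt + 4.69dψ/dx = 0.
Speed = 4.69. Information travels along x - 4.69t = const (rightward).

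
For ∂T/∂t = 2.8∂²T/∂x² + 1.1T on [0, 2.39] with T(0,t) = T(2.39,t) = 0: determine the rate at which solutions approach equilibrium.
Eigenvalues: λₙ = 2.8n²π²/2.39² - 1.1.
First three modes:
  n=1: λ₁ = 2.8π²/2.39² - 1.1 ≈ 3.738
  n=2: λ₂ = 11.2π²/2.39² - 1.1 ≈ 18.252
  n=3: λ₃ = 25.2π²/2.39² - 1.1 ≈ 42.442
Since 2.8π²/2.39² ≈ 4.838 > 1.1, all λₙ > 0.
The n=1 mode decays slowest → dominates as t → ∞.
Asymptotic: T ~ c₁ sin(πx/2.39) e^{-λ₁t} with decay rate λ₁ ≈ 3.738.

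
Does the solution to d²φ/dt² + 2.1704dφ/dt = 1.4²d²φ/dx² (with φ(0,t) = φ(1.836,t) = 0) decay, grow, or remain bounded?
φ → 0. Damping (γ=2.1704) dissipates energy; oscillations decay exponentially.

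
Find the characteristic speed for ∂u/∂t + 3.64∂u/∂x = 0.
Speed = 3.64. Information travels along x - 3.64t = const (rightward).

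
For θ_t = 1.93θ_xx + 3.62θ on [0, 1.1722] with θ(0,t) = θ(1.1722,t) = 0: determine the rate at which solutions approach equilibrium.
Eigenvalues: λₙ = 1.93n²π²/1.1722² - 3.62.
First three modes:
  n=1: λ₁ = 1.93π²/1.1722² - 3.62 ≈ 10.243
  n=2: λ₂ = 7.72π²/1.1722² - 3.62 ≈ 51.832
  n=3: λ₃ = 17.37π²/1.1722² - 3.62 ≈ 121.146
Since 1.93π²/1.1722² ≈ 13.863 > 3.62, all λₙ > 0.
The n=1 mode decays slowest → dominates as t → ∞.
Asymptotic: θ ~ c₁ sin(πx/1.1722) e^{-λ₁t} with decay rate λ₁ ≈ 10.243.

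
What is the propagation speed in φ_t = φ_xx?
Infinite. The heat equation is parabolic, not hyperbolic, so disturbances propagate instantly.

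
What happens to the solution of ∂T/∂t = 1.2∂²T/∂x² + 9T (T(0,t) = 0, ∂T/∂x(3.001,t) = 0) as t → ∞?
T grows unboundedly. Reaction dominates diffusion (r=9 > κπ²/(4L²)≈0.33); solution grows exponentially.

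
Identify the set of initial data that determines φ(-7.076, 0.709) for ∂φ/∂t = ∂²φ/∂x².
The entire real line. The heat equation has infinite propagation speed: any initial disturbance instantly affects all points (though exponentially small far away).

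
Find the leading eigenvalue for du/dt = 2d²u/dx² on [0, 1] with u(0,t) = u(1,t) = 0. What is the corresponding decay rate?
Eigenvalues: λₙ = 2n²π².
First three modes:
  n=1: λ₁ = 2π² ≈ 19.739
  n=2: λ₂ = 8π² ≈ 78.957 (4× faster decay)
  n=3: λ₃ = 18π² ≈ 177.653 (9× faster decay)
As t → ∞, higher modes decay exponentially faster. The n=1 mode dominates: u ~ c₁ sin(πx) e^{-λ₁t}.
Decay rate: λ₁ = 2π² ≈ 19.739.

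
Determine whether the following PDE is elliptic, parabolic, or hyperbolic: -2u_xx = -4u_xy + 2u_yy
Rewriting in standard form: -2u_xx + 4u_xy - 2u_yy = 0. Coefficients: A = -2, B = 4, C = -2. B² - 4AC = 0, which is zero, so the equation is parabolic.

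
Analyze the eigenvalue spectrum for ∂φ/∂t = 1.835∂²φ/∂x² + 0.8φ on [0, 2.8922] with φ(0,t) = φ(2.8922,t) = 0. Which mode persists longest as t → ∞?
Eigenvalues: λₙ = 1.835n²π²/2.8922² - 0.8.
First three modes:
  n=1: λ₁ = 1.835π²/2.8922² - 0.8 ≈ 1.365
  n=2: λ₂ = 7.34π²/2.8922² - 0.8 ≈ 7.86
  n=3: λ₃ = 16.515π²/2.8922² - 0.8 ≈ 18.686
Since 1.835π²/2.8922² ≈ 2.165 > 0.8, all λₙ > 0.
The n=1 mode decays slowest → dominates as t → ∞.
Asymptotic: φ ~ c₁ sin(πx/2.8922) e^{-λ₁t} with decay rate λ₁ ≈ 1.365.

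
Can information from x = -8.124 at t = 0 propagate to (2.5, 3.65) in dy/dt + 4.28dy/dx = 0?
No. Only data at x = -13.122 affects (2.5, 3.65). Advection has one-way propagation along characteristics.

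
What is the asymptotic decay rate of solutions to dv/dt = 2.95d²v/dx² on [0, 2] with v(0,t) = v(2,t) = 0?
Eigenvalues: λₙ = 2.95n²π²/2².
First three modes:
  n=1: λ₁ = 2.95π²/2² ≈ 7.279
  n=2: λ₂ = 11.8π²/2² ≈ 29.115 (4× faster decay)
  n=3: λ₃ = 26.55π²/2² ≈ 65.509 (9× faster decay)
As t → ∞, higher modes decay exponentially faster. The n=1 mode dominates: v ~ c₁ sin(πx/2) e^{-λ₁t}.
Decay rate: λ₁ = 2.95π²/2² ≈ 7.279.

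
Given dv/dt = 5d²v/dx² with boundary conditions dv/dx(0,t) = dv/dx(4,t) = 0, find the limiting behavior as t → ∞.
v → constant (steady state). Heat is conserved (no flux at boundaries); solution approaches the spatial average.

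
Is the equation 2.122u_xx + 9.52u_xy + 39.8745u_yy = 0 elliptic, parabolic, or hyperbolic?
Computing B² - 4AC with A = 2.122, B = 9.52, C = 39.8745: discriminant = -247.824356 (negative). Answer: elliptic.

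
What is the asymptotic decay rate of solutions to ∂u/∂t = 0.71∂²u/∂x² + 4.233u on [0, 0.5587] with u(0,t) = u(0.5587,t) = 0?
Eigenvalues: λₙ = 0.71n²π²/0.5587² - 4.233.
First three modes:
  n=1: λ₁ = 0.71π²/0.5587² - 4.233 ≈ 18.216
  n=2: λ₂ = 2.84π²/0.5587² - 4.233 ≈ 85.564
  n=3: λ₃ = 6.39π²/0.5587² - 4.233 ≈ 197.81
Since 0.71π²/0.5587² ≈ 22.449 > 4.233, all λₙ > 0.
The n=1 mode decays slowest → dominates as t → ∞.
Asymptotic: u ~ c₁ sin(πx/0.5587) e^{-λ₁t} with decay rate λ₁ ≈ 18.216.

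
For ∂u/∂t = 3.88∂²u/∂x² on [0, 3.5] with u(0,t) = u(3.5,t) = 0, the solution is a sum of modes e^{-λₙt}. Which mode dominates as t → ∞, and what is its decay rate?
Eigenvalues: λₙ = 3.88n²π²/3.5².
First three modes:
  n=1: λ₁ = 3.88π²/3.5² ≈ 3.126
  n=2: λ₂ = 15.52π²/3.5² ≈ 12.504 (4× faster decay)
  n=3: λ₃ = 34.92π²/3.5² ≈ 28.134 (9× faster decay)
As t → ∞, higher modes decay exponentially faster. The n=1 mode dominates: u ~ c₁ sin(πx/3.5) e^{-λ₁t}.
Decay rate: λ₁ = 3.88π²/3.5² ≈ 3.126.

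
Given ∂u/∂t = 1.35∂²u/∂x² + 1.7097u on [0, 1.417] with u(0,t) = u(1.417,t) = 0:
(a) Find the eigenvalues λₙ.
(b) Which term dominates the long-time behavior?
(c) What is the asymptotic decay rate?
Eigenvalues: λₙ = 1.35n²π²/1.417² - 1.7097.
First three modes:
  n=1: λ₁ = 1.35π²/1.417² - 1.7097 ≈ 4.926
  n=2: λ₂ = 5.4π²/1.417² - 1.7097 ≈ 24.834
  n=3: λ₃ = 12.15π²/1.417² - 1.7097 ≈ 58.013
Since 1.35π²/1.417² ≈ 6.636 > 1.7097, all λₙ > 0.
The n=1 mode decays slowest → dominates as t → ∞.
Asymptotic: u ~ c₁ sin(πx/1.417) e^{-λ₁t} with decay rate λ₁ ≈ 4.926.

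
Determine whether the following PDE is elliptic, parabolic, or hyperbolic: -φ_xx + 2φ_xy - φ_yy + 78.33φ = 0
Coefficients: A = -1, B = 2, C = -1. B² - 4AC = 0, which is zero, so the equation is parabolic.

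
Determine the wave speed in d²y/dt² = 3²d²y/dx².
Speed = 3. Information travels along characteristics x = x₀ ± 3t.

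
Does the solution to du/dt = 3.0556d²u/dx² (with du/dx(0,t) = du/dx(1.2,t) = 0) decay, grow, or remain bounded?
u → constant (steady state). Heat is conserved (no flux at boundaries); solution approaches the spatial average.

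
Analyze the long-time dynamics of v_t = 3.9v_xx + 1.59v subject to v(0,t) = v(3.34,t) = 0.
Long-time behavior: v → 0. Diffusion dominates reaction (r=1.59 < κπ²/L²≈3.45); solution decays.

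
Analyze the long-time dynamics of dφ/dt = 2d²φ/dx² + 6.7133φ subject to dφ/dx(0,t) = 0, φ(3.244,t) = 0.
Long-time behavior: φ grows unboundedly. Reaction dominates diffusion (r=6.7133 > κπ²/(4L²)≈0.47); solution grows exponentially.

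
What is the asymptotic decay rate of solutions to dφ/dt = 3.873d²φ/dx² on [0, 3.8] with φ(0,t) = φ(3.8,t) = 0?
Eigenvalues: λₙ = 3.873n²π²/3.8².
First three modes:
  n=1: λ₁ = 3.873π²/3.8² ≈ 2.647
  n=2: λ₂ = 15.492π²/3.8² ≈ 10.589 (4× faster decay)
  n=3: λ₃ = 34.857π²/3.8² ≈ 23.824 (9× faster decay)
As t → ∞, higher modes decay exponentially faster. The n=1 mode dominates: φ ~ c₁ sin(πx/3.8) e^{-λ₁t}.
Decay rate: λ₁ = 3.873π²/3.8² ≈ 2.647.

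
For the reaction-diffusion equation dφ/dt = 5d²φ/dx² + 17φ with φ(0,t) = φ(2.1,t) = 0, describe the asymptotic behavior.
φ grows unboundedly. Reaction dominates diffusion (r=17 > κπ²/L²≈11.19); solution grows exponentially.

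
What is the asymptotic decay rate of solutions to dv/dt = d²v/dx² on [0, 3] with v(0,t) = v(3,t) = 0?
Eigenvalues: λₙ = n²π²/3².
First three modes:
  n=1: λ₁ = π²/3² ≈ 1.097
  n=2: λ₂ = 4π²/3² ≈ 4.386 (4× faster decay)
  n=3: λ₃ = 9π²/3² ≈ 9.87 (9× faster decay)
As t → ∞, higher modes decay exponentially faster. The n=1 mode dominates: v ~ c₁ sin(πx/3) e^{-λ₁t}.
Decay rate: λ₁ = π²/3² ≈ 1.097.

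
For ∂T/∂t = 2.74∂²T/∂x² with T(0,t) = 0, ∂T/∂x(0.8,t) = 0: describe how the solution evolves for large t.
T → 0. Heat escapes through the Dirichlet boundary.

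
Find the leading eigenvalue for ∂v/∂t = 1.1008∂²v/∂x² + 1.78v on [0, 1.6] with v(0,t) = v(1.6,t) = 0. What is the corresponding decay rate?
Eigenvalues: λₙ = 1.1008n²π²/1.6² - 1.78.
First three modes:
  n=1: λ₁ = 1.1008π²/1.6² - 1.78 ≈ 2.464
  n=2: λ₂ = 4.4032π²/1.6² - 1.78 ≈ 15.196
  n=3: λ₃ = 9.9072π²/1.6² - 1.78 ≈ 36.415
Since 1.1008π²/1.6² ≈ 4.244 > 1.78, all λₙ > 0.
The n=1 mode decays slowest → dominates as t → ∞.
Asymptotic: v ~ c₁ sin(πx/1.6) e^{-λ₁t} with decay rate λ₁ ≈ 2.464.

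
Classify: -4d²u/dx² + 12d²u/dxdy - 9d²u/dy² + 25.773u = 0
Parabolic (discriminant = 0).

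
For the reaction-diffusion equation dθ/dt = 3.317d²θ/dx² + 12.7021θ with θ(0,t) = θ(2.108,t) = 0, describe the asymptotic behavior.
θ grows unboundedly. Reaction dominates diffusion (r=12.7021 > κπ²/L²≈7.37); solution grows exponentially.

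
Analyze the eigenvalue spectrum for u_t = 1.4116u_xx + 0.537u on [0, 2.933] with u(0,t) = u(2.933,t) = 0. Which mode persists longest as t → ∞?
Eigenvalues: λₙ = 1.4116n²π²/2.933² - 0.537.
First three modes:
  n=1: λ₁ = 1.4116π²/2.933² - 0.537 ≈ 1.083
  n=2: λ₂ = 5.6464π²/2.933² - 0.537 ≈ 5.941
  n=3: λ₃ = 12.7044π²/2.933² - 0.537 ≈ 14.039
Since 1.4116π²/2.933² ≈ 1.62 > 0.537, all λₙ > 0.
The n=1 mode decays slowest → dominates as t → ∞.
Asymptotic: u ~ c₁ sin(πx/2.933) e^{-λ₁t} with decay rate λ₁ ≈ 1.083.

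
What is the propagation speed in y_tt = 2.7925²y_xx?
Speed = 2.7925. Information travels along characteristics x = x₀ ± 2.7925t.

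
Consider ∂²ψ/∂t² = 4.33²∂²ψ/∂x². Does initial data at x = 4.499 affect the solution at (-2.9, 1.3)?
No. The domain of dependence is [-8.529, 2.729], and 4.499 is outside this interval.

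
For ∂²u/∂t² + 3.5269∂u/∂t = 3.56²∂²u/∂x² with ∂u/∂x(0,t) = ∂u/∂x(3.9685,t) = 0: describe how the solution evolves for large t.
u → constant (steady state). Damping (γ=3.5269) dissipates the nonconstant modes; with Neumann BCs the spatial average obeys M''+γM'=0 and tends to a finite limit.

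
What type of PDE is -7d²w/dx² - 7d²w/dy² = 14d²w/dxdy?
Rewriting in standard form: -7d²w/dx² - 14d²w/dxdy - 7d²w/dy² = 0. With A = -7, B = -14, C = -7, the discriminant is 0. This is a parabolic PDE.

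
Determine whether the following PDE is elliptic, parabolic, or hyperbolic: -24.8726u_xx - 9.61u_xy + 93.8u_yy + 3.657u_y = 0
Coefficients: A = -24.8726, B = -9.61, C = 93.8. B² - 4AC = 9424.55162, which is positive, so the equation is hyperbolic.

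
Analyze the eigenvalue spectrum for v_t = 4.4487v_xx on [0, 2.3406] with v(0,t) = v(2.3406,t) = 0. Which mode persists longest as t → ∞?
Eigenvalues: λₙ = 4.4487n²π²/2.3406².
First three modes:
  n=1: λ₁ = 4.4487π²/2.3406² ≈ 8.015
  n=2: λ₂ = 17.7948π²/2.3406² ≈ 32.058 (4× faster decay)
  n=3: λ₃ = 40.0383π²/2.3406² ≈ 72.131 (9× faster decay)
As t → ∞, higher modes decay exponentially faster. The n=1 mode dominates: v ~ c₁ sin(πx/2.3406) e^{-λ₁t}.
Decay rate: λ₁ = 4.4487π²/2.3406² ≈ 8.015.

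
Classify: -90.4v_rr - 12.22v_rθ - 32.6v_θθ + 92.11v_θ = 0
Elliptic (discriminant = -11638.8316).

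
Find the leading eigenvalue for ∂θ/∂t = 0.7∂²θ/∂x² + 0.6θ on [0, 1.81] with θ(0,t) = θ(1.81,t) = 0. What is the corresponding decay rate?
Eigenvalues: λₙ = 0.7n²π²/1.81² - 0.6.
First three modes:
  n=1: λ₁ = 0.7π²/1.81² - 0.6 ≈ 1.509
  n=2: λ₂ = 2.8π²/1.81² - 0.6 ≈ 7.835
  n=3: λ₃ = 6.3π²/1.81² - 0.6 ≈ 18.379
Since 0.7π²/1.81² ≈ 2.109 > 0.6, all λₙ > 0.
The n=1 mode decays slowest → dominates as t → ∞.
Asymptotic: θ ~ c₁ sin(πx/1.81) e^{-λ₁t} with decay rate λ₁ ≈ 1.509.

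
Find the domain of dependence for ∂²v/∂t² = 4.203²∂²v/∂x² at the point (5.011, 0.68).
Domain of dependence: [2.15296, 7.86904]. Signals travel at speed 4.203, so data within |x - 5.011| ≤ 4.203·0.68 = 2.85804 can reach the point.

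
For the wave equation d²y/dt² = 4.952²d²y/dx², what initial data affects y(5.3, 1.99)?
Domain of dependence: [-4.55448, 15.15448]. Signals travel at speed 4.952, so data within |x - 5.3| ≤ 4.952·1.99 = 9.85448 can reach the point.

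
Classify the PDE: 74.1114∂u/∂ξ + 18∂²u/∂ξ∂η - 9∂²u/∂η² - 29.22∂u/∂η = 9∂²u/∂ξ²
Rewriting in standard form: -9∂²u/∂ξ² + 18∂²u/∂ξ∂η - 9∂²u/∂η² + 74.1114∂u/∂ξ - 29.22∂u/∂η = 0. A = -9, B = 18, C = -9. Discriminant B² - 4AC = 0. Since 0 = 0, parabolic.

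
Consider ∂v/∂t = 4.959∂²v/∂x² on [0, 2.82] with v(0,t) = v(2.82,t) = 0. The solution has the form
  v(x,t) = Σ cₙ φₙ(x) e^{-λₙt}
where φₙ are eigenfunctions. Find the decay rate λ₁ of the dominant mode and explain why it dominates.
Eigenvalues: λₙ = 4.959n²π²/2.82².
First three modes:
  n=1: λ₁ = 4.959π²/2.82² ≈ 6.155
  n=2: λ₂ = 19.836π²/2.82² ≈ 24.618 (4× faster decay)
  n=3: λ₃ = 44.631π²/2.82² ≈ 55.391 (9× faster decay)
As t → ∞, higher modes decay exponentially faster. The n=1 mode dominates: v ~ c₁ sin(πx/2.82) e^{-λ₁t}.
Decay rate: λ₁ = 4.959π²/2.82² ≈ 6.155.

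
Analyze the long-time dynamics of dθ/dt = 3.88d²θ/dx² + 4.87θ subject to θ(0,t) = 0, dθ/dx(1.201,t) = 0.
Long-time behavior: θ → 0. Diffusion dominates reaction (r=4.87 < κπ²/(4L²)≈6.64); solution decays.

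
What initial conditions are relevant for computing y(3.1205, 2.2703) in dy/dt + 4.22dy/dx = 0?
A single point: x = -6.460166. The characteristic through (3.1205, 2.2703) is x - 4.22t = const, so x = 3.1205 - 4.22·2.2703 = -6.460166.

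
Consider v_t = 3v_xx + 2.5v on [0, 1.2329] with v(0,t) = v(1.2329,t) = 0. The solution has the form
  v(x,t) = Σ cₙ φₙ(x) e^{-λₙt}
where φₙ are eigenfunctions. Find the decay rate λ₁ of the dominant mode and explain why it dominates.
Eigenvalues: λₙ = 3n²π²/1.2329² - 2.5.
First three modes:
  n=1: λ₁ = 3π²/1.2329² - 2.5 ≈ 16.979
  n=2: λ₂ = 12π²/1.2329² - 2.5 ≈ 75.416
  n=3: λ₃ = 27π²/1.2329² - 2.5 ≈ 172.81
Since 3π²/1.2329² ≈ 19.479 > 2.5, all λₙ > 0.
The n=1 mode decays slowest → dominates as t → ∞.
Asymptotic: v ~ c₁ sin(πx/1.2329) e^{-λ₁t} with decay rate λ₁ ≈ 16.979.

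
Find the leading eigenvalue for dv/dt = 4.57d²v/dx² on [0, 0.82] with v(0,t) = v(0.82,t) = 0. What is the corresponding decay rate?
Eigenvalues: λₙ = 4.57n²π²/0.82².
First three modes:
  n=1: λ₁ = 4.57π²/0.82² ≈ 67.079
  n=2: λ₂ = 18.28π²/0.82² ≈ 268.317 (4× faster decay)
  n=3: λ₃ = 41.13π²/0.82² ≈ 603.713 (9× faster decay)
As t → ∞, higher modes decay exponentially faster. The n=1 mode dominates: v ~ c₁ sin(πx/0.82) e^{-λ₁t}.
Decay rate: λ₁ = 4.57π²/0.82² ≈ 67.079.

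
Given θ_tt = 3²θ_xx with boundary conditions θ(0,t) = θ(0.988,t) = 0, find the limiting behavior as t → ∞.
θ oscillates (no decay). Energy is conserved; the solution oscillates indefinitely as standing waves.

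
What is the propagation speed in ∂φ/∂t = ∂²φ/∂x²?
Infinite. The heat equation is parabolic, not hyperbolic, so disturbances propagate instantly.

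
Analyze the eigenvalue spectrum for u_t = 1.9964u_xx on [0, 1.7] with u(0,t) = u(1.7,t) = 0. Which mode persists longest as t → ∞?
Eigenvalues: λₙ = 1.9964n²π²/1.7².
First three modes:
  n=1: λ₁ = 1.9964π²/1.7² ≈ 6.818
  n=2: λ₂ = 7.9856π²/1.7² ≈ 27.272 (4× faster decay)
  n=3: λ₃ = 17.9676π²/1.7² ≈ 61.361 (9× faster decay)
As t → ∞, higher modes decay exponentially faster. The n=1 mode dominates: u ~ c₁ sin(πx/1.7) e^{-λ₁t}.
Decay rate: λ₁ = 1.9964π²/1.7² ≈ 6.818.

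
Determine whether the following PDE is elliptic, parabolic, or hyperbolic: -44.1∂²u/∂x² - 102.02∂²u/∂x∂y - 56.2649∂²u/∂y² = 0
Coefficients: A = -44.1, B = -102.02, C = -56.2649. B² - 4AC = 482.95204, which is positive, so the equation is hyperbolic.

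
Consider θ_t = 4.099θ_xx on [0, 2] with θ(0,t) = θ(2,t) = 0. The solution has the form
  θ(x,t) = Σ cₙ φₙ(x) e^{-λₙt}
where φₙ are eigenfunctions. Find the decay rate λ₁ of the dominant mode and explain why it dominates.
Eigenvalues: λₙ = 4.099n²π²/2².
First three modes:
  n=1: λ₁ = 4.099π²/2² ≈ 10.114
  n=2: λ₂ = 16.396π²/2² ≈ 40.456 (4× faster decay)
  n=3: λ₃ = 36.891π²/2² ≈ 91.025 (9× faster decay)
As t → ∞, higher modes decay exponentially faster. The n=1 mode dominates: θ ~ c₁ sin(πx/2) e^{-λ₁t}.
Decay rate: λ₁ = 4.099π²/2² ≈ 10.114.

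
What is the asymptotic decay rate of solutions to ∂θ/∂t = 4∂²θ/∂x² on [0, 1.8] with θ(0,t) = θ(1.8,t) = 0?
Eigenvalues: λₙ = 4n²π²/1.8².
First three modes:
  n=1: λ₁ = 4π²/1.8² ≈ 12.185
  n=2: λ₂ = 16π²/1.8² ≈ 48.739 (4× faster decay)
  n=3: λ₃ = 36π²/1.8² ≈ 109.662 (9× faster decay)
As t → ∞, higher modes decay exponentially faster. The n=1 mode dominates: θ ~ c₁ sin(πx/1.8) e^{-λ₁t}.
Decay rate: λ₁ = 4π²/1.8² ≈ 12.185.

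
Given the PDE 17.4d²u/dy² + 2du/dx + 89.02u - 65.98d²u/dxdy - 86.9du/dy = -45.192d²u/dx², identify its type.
Rewriting in standard form: 45.192d²u/dx² - 65.98d²u/dxdy + 17.4d²u/dy² + 2du/dx - 86.9du/dy + 89.02u = 0. The second-order coefficients are A = 45.192, B = -65.98, C = 17.4. Since B² - 4AC = 1207.9972 > 0, this is a hyperbolic PDE.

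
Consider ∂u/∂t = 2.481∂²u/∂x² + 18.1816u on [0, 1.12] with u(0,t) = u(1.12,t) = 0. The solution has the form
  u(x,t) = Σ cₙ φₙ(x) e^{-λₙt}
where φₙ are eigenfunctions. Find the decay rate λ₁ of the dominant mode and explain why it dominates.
Eigenvalues: λₙ = 2.481n²π²/1.12² - 18.1816.
First three modes:
  n=1: λ₁ = 2.481π²/1.12² - 18.1816 ≈ 1.339
  n=2: λ₂ = 9.924π²/1.12² - 18.1816 ≈ 59.9
  n=3: λ₃ = 22.329π²/1.12² - 18.1816 ≈ 157.503
Since 2.481π²/1.12² ≈ 19.52 > 18.1816, all λₙ > 0.
The n=1 mode decays slowest → dominates as t → ∞.
Asymptotic: u ~ c₁ sin(πx/1.12) e^{-λ₁t} with decay rate λ₁ ≈ 1.339.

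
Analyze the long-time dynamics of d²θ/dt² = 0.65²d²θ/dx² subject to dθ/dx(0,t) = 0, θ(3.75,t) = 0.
Long-time behavior: θ oscillates (no decay). Energy is conserved; the solution oscillates indefinitely as standing waves.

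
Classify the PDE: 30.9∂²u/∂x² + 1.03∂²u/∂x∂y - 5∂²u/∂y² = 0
A = 30.9, B = 1.03, C = -5. Discriminant B² - 4AC = 619.0609. Since 619.0609 > 0, hyperbolic.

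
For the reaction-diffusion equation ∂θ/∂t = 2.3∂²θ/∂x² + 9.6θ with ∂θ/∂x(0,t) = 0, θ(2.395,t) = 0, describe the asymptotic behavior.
θ grows unboundedly. Reaction dominates diffusion (r=9.6 > κπ²/(4L²)≈0.99); solution grows exponentially.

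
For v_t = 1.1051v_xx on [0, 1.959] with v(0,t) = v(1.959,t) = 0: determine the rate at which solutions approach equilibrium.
Eigenvalues: λₙ = 1.1051n²π²/1.959².
First three modes:
  n=1: λ₁ = 1.1051π²/1.959² ≈ 2.842
  n=2: λ₂ = 4.4204π²/1.959² ≈ 11.368 (4× faster decay)
  n=3: λ₃ = 9.9459π²/1.959² ≈ 25.578 (9× faster decay)
As t → ∞, higher modes decay exponentially faster. The n=1 mode dominates: v ~ c₁ sin(πx/1.959) e^{-λ₁t}.
Decay rate: λ₁ = 1.1051π²/1.959² ≈ 2.842.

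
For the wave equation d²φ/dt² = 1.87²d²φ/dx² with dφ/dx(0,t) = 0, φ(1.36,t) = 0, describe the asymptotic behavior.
φ oscillates (no decay). Energy is conserved; the solution oscillates indefinitely as standing waves.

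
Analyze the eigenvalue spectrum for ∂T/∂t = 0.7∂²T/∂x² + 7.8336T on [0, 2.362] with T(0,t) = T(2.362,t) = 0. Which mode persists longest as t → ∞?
Eigenvalues: λₙ = 0.7n²π²/2.362² - 7.8336.
First three modes:
  n=1: λ₁ = 0.7π²/2.362² - 7.8336 ≈ -6.595
  n=2: λ₂ = 2.8π²/2.362² - 7.8336 ≈ -2.88
  n=3: λ₃ = 6.3π²/2.362² - 7.8336 ≈ 3.311
Since 0.7π²/2.362² ≈ 1.238 < 7.8336, λ₁ < 0.
The n=1 mode grows fastest (−λₙ is largest for n=1) → dominates.
Asymptotic: T ~ c₁ sin(πx/2.362) e^{6.595t} (exponential growth at rate −λ₁ ≈ 6.595).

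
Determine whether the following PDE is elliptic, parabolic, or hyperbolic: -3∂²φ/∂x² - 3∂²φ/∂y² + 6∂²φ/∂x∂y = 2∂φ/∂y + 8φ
Rewriting in standard form: -3∂²φ/∂x² + 6∂²φ/∂x∂y - 3∂²φ/∂y² - 2∂φ/∂y - 8φ = 0. Coefficients: A = -3, B = 6, C = -3. B² - 4AC = 0, which is zero, so the equation is parabolic.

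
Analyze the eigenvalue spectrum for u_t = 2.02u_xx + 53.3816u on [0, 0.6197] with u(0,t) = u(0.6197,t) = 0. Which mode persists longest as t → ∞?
Eigenvalues: λₙ = 2.02n²π²/0.6197² - 53.3816.
First three modes:
  n=1: λ₁ = 2.02π²/0.6197² - 53.3816 ≈ -1.467
  n=2: λ₂ = 8.08π²/0.6197² - 53.3816 ≈ 154.276
  n=3: λ₃ = 18.18π²/0.6197² - 53.3816 ≈ 413.848
Since 2.02π²/0.6197² ≈ 51.914 < 53.3816, λ₁ < 0.
The n=1 mode grows fastest (−λₙ is largest for n=1) → dominates.
Asymptotic: u ~ c₁ sin(πx/0.6197) e^{1.467t} (exponential growth at rate −λ₁ ≈ 1.467).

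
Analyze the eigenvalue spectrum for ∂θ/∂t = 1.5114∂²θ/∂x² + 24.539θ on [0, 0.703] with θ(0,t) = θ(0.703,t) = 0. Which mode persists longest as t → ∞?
Eigenvalues: λₙ = 1.5114n²π²/0.703² - 24.539.
First three modes:
  n=1: λ₁ = 1.5114π²/0.703² - 24.539 ≈ 5.644
  n=2: λ₂ = 6.0456π²/0.703² - 24.539 ≈ 96.195
  n=3: λ₃ = 13.6026π²/0.703² - 24.539 ≈ 247.112
Since 1.5114π²/0.703² ≈ 30.183 > 24.539, all λₙ > 0.
The n=1 mode decays slowest → dominates as t → ∞.
Asymptotic: θ ~ c₁ sin(πx/0.703) e^{-λ₁t} with decay rate λ₁ ≈ 5.644.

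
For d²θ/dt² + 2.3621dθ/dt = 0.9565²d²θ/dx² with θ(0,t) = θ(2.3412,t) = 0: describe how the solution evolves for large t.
θ → 0. Damping (γ=2.3621) dissipates energy; oscillations decay exponentially.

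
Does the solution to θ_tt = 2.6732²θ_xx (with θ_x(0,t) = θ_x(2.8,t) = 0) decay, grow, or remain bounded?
θ oscillates about a mean that drifts linearly in t (generically unbounded; no decay). There is no damping, so the nonconstant modes persist as standing waves (energy conserved, no decay). But with Neumann conditions at both ends the constant mode has eigenvalue 0: the spatial mean M(t) of θ satisfies M'' = 0, so M(t) = M(0) + M'(0)·t. Unless the initial velocity has zero mean (∫θ_t(x,0)dx = 0), the solution grows linearly in t (unbounded, though not exponentially); if it does have zero mean, the solution stays bounded and simply oscillates.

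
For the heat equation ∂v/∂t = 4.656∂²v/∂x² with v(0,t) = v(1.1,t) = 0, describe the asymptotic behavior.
v → 0. Heat diffuses out through both boundaries.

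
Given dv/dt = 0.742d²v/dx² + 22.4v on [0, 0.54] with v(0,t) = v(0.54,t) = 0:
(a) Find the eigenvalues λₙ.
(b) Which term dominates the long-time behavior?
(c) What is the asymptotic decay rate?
Eigenvalues: λₙ = 0.742n²π²/0.54² - 22.4.
First three modes:
  n=1: λ₁ = 0.742π²/0.54² - 22.4 ≈ 2.714
  n=2: λ₂ = 2.968π²/0.54² - 22.4 ≈ 78.056
  n=3: λ₃ = 6.678π²/0.54² - 22.4 ≈ 203.626
Since 0.742π²/0.54² ≈ 25.114 > 22.4, all λₙ > 0.
The n=1 mode decays slowest → dominates as t → ∞.
Asymptotic: v ~ c₁ sin(πx/0.54) e^{-λ₁t} with decay rate λ₁ ≈ 2.714.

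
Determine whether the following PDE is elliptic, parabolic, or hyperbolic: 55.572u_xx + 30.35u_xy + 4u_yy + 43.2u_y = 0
Coefficients: A = 55.572, B = 30.35, C = 4. B² - 4AC = 31.9705, which is positive, so the equation is hyperbolic.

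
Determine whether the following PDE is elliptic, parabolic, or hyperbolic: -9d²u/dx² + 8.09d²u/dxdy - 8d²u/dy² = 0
Coefficients: A = -9, B = 8.09, C = -8. B² - 4AC = -222.5519, which is negative, so the equation is elliptic.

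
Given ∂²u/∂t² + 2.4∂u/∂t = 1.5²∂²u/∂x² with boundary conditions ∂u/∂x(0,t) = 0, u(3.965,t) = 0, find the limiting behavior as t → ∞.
u → 0. Damping (γ=2.4) dissipates energy; oscillations decay exponentially.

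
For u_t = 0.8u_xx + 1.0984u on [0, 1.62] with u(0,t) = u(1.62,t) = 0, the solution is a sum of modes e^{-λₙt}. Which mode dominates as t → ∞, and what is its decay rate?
Eigenvalues: λₙ = 0.8n²π²/1.62² - 1.0984.
First three modes:
  n=1: λ₁ = 0.8π²/1.62² - 1.0984 ≈ 1.91
  n=2: λ₂ = 3.2π²/1.62² - 1.0984 ≈ 10.936
  n=3: λ₃ = 7.2π²/1.62² - 1.0984 ≈ 25.979
Since 0.8π²/1.62² ≈ 3.009 > 1.0984, all λₙ > 0.
The n=1 mode decays slowest → dominates as t → ∞.
Asymptotic: u ~ c₁ sin(πx/1.62) e^{-λ₁t} with decay rate λ₁ ≈ 1.91.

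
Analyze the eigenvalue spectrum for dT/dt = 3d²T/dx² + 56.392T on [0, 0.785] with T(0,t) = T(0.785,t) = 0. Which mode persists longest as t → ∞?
Eigenvalues: λₙ = 3n²π²/0.785² - 56.392.
First three modes:
  n=1: λ₁ = 3π²/0.785² - 56.392 ≈ -8.343
  n=2: λ₂ = 12π²/0.785² - 56.392 ≈ 135.803
  n=3: λ₃ = 27π²/0.785² - 56.392 ≈ 376.046
Since 3π²/0.785² ≈ 48.049 < 56.392, λ₁ < 0.
The n=1 mode grows fastest (−λₙ is largest for n=1) → dominates.
Asymptotic: T ~ c₁ sin(πx/0.785) e^{8.343t} (exponential growth at rate −λ₁ ≈ 8.343).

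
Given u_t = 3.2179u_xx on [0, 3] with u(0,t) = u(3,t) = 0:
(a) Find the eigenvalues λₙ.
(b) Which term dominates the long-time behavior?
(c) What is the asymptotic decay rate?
Eigenvalues: λₙ = 3.2179n²π²/3².
First three modes:
  n=1: λ₁ = 3.2179π²/3² ≈ 3.529
  n=2: λ₂ = 12.8716π²/3² ≈ 14.115 (4× faster decay)
  n=3: λ₃ = 28.9611π²/3² ≈ 31.759 (9× faster decay)
As t → ∞, higher modes decay exponentially faster. The n=1 mode dominates: u ~ c₁ sin(πx/3) e^{-λ₁t}.
Decay rate: λ₁ = 3.2179π²/3² ≈ 3.529.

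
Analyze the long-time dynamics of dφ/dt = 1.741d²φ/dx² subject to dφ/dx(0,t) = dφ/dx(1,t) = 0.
Long-time behavior: φ → constant (steady state). Heat is conserved (no flux at boundaries); solution approaches the spatial average.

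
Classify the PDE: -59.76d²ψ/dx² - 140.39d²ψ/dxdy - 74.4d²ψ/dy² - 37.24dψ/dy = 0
A = -59.76, B = -140.39, C = -74.4. Discriminant B² - 4AC = 1924.7761. Since 1924.7761 > 0, hyperbolic.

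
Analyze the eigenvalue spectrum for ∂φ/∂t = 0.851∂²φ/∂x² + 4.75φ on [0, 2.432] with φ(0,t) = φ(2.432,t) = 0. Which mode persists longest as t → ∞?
Eigenvalues: λₙ = 0.851n²π²/2.432² - 4.75.
First three modes:
  n=1: λ₁ = 0.851π²/2.432² - 4.75 ≈ -3.33
  n=2: λ₂ = 3.404π²/2.432² - 4.75 ≈ 0.93
  n=3: λ₃ = 7.659π²/2.432² - 4.75 ≈ 8.03
Since 0.851π²/2.432² ≈ 1.42 < 4.75, λ₁ < 0.
The n=1 mode grows fastest (−λₙ is largest for n=1) → dominates.
Asymptotic: φ ~ c₁ sin(πx/2.432) e^{3.33t} (exponential growth at rate −λ₁ ≈ 3.33).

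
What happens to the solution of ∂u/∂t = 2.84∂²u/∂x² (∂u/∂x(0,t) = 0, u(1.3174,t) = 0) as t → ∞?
u → 0. Heat escapes through the Dirichlet boundary.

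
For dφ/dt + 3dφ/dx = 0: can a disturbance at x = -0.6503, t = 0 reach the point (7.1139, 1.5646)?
No. Only data at x = 2.4201 affects (7.1139, 1.5646). Advection has one-way propagation along characteristics.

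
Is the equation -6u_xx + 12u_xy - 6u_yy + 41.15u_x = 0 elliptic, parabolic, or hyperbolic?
Computing B² - 4AC with A = -6, B = 12, C = -6: discriminant = 0 (zero). Answer: parabolic.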